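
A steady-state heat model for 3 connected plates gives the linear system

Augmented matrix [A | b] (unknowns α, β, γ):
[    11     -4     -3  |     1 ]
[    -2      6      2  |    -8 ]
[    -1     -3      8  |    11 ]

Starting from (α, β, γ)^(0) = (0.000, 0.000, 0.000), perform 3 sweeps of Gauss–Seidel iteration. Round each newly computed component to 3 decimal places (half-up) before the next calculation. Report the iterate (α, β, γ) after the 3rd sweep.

Iteration 1:
  α = (1 - (-4)·0.000 - (-3)·0.000) / (11) = 0.091
  β = (-8 - (-2)·0.091 - (2)·0.000) / (6) = -1.303
  γ = (11 - (-1)·0.091 - (-3)·-1.303) / (8) = 0.898
Iteration 2:
  α = (1 - (-4)·-1.303 - (-3)·0.898) / (11) = -0.138
  β = (-8 - (-2)·-0.138 - (2)·0.898) / (6) = -1.679
  γ = (11 - (-1)·-0.138 - (-3)·-1.679) / (8) = 0.728
Iteration 3:
  α = (1 - (-4)·-1.679 - (-3)·0.728) / (11) = -0.321
  β = (-8 - (-2)·-0.321 - (2)·0.728) / (6) = -1.683
  γ = (11 - (-1)·-0.321 - (-3)·-1.683) / (8) = 0.704

(-0.321, -1.683, 0.704)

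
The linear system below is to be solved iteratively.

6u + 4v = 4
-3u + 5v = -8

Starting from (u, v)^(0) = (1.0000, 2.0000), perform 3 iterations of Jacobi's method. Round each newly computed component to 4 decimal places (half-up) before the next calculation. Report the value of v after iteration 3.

-0.8000

Iteration 1:
  u = (4 - (4)·2.0000) / (6) = -0.6667
  v = (-8 - (-3)·1.0000) / (5) = -1.0000
Iteration 2:
  u = (4 - (4)·-1.0000) / (6) = 1.3333
  v = (-8 - (-3)·-0.6667) / (5) = -2.0000
Iteration 3:
  u = (4 - (4)·-2.0000) / (6) = 2.0000
  v = (-8 - (-3)·1.3333) / (5) = -0.8000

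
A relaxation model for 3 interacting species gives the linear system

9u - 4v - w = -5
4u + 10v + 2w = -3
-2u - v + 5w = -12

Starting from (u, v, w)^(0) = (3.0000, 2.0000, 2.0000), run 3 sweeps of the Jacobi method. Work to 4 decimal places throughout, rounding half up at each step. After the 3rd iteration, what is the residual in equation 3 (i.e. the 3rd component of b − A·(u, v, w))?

Iteration 1:
  u = (-5 - (-4)·2.0000 - (-1)·2.0000) / (9) = 0.5556
  v = (-3 - (4)·3.0000 - (2)·2.0000) / (10) = -1.9000
  w = (-12 - (-2)·3.0000 - (-1)·2.0000) / (5) = -0.8000
Iteration 2:
  u = (-5 - (-4)·-1.9000 - (-1)·-0.8000) / (9) = -1.4889
  v = (-3 - (4)·0.5556 - (2)·-0.8000) / (10) = -0.3622
  w = (-12 - (-2)·0.5556 - (-1)·-1.9000) / (5) = -2.5578
Iteration 3:
  u = (-5 - (-4)·-0.3622 - (-1)·-2.5578) / (9) = -1.0007
  v = (-3 - (4)·-1.4889 - (2)·-2.5578) / (10) = 0.8071
  w = (-12 - (-2)·-1.4889 - (-1)·-0.3622) / (5) = -3.0680
Residual b − A·x = (4.1667, -0.9322, 2.1457)

2.1457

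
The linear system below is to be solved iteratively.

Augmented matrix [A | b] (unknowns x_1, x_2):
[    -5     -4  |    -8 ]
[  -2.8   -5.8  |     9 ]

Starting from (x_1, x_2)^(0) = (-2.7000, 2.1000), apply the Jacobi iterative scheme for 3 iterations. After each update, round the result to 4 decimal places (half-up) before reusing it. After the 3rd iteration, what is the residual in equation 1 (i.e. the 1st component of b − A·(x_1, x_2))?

-3.6275

Iteration 1:
  x_1 = (-8 - (-4)·2.1000) / (-5) = -0.0800
  x_2 = (9 - (-2.8)·-2.7000) / (-5.8) = -0.2483
Iteration 2:
  x_1 = (-8 - (-4)·-0.2483) / (-5) = 1.7986
  x_2 = (9 - (-2.8)·-0.0800) / (-5.8) = -1.5131
Iteration 3:
  x_1 = (-8 - (-4)·-1.5131) / (-5) = 2.8105
  x_2 = (9 - (-2.8)·1.7986) / (-5.8) = -2.4200
Residual b − A·x = (-3.6275, 2.8334)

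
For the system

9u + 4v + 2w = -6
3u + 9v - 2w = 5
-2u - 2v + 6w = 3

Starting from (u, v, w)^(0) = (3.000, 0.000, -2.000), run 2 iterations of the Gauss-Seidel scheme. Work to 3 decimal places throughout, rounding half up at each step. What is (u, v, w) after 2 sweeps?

(-0.857, 0.950, 0.531)

Iteration 1:
  u = (-6 - (4)·0.000 - (2)·-2.000) / (9) = -0.222
  v = (5 - (3)·-0.222 - (-2)·-2.000) / (9) = 0.185
  w = (3 - (-2)·-0.222 - (-2)·0.185) / (6) = 0.488
Iteration 2:
  u = (-6 - (4)·0.185 - (2)·0.488) / (9) = -0.857
  v = (5 - (3)·-0.857 - (-2)·0.488) / (9) = 0.950
  w = (3 - (-2)·-0.857 - (-2)·0.950) / (6) = 0.531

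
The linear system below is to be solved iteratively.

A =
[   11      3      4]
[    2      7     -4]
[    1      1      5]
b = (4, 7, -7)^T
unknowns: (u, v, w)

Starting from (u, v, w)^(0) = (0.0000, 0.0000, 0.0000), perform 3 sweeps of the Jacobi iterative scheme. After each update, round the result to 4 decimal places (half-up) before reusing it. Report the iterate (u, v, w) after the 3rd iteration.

Iteration 1:
  u = (4 - (3)·0.0000 - (4)·0.0000) / (11) = 0.3636
  v = (7 - (2)·0.0000 - (-4)·0.0000) / (7) = 1.0000
  w = (-7 - (1)·0.0000 - (1)·0.0000) / (5) = -1.4000
Iteration 2:
  u = (4 - (3)·1.0000 - (4)·-1.4000) / (11) = 0.6000
  v = (7 - (2)·0.3636 - (-4)·-1.4000) / (7) = 0.0961
  w = (-7 - (1)·0.3636 - (1)·1.0000) / (5) = -1.6727
Iteration 3:
  u = (4 - (3)·0.0961 - (4)·-1.6727) / (11) = 0.9457
  v = (7 - (2)·0.6000 - (-4)·-1.6727) / (7) = -0.1273
  w = (-7 - (1)·0.6000 - (1)·0.0961) / (5) = -1.5392

(0.9457, -0.1273, -1.5392)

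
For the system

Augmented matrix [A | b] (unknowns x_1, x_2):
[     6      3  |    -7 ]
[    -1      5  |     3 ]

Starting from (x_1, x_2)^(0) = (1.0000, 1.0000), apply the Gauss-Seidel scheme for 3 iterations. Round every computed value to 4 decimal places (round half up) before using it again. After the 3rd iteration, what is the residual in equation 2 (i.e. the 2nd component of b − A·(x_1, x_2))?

Iteration 1:
  x_1 = (-7 - (3)·1.0000) / (6) = -1.6667
  x_2 = (3 - (-1)·-1.6667) / (5) = 0.2667
Iteration 2:
  x_1 = (-7 - (3)·0.2667) / (6) = -1.3000
  x_2 = (3 - (-1)·-1.3000) / (5) = 0.3400
Iteration 3:
  x_1 = (-7 - (3)·0.3400) / (6) = -1.3367
  x_2 = (3 - (-1)·-1.3367) / (5) = 0.3327
Residual b − A·x = (0.0221, -0.0002)

-0.0002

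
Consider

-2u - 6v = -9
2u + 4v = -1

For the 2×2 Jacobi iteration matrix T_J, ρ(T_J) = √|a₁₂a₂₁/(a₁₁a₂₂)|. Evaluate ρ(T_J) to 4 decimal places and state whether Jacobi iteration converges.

a₁₂a₂₁/(a₁₁a₂₂) = (-6)·(2) / ((-2)·(4)) = 1.500000
ρ = √|1.500000| = √1.500000 = 1.2247
ρ > 1, so Jacobi diverges

1.2247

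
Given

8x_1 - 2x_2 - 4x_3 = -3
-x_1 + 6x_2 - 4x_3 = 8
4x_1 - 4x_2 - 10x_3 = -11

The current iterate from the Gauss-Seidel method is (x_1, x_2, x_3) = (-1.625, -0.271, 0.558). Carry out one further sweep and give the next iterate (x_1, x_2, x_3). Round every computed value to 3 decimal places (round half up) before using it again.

(-0.164, 1.678, 0.363)

One sweep:
  x_1 = (-3 - (-2)·-0.271 - (-4)·0.558) / (8) = -0.164
  x_2 = (8 - (-1)·-0.164 - (-4)·0.558) / (6) = 1.678
  x_3 = (-11 - (4)·-0.164 - (-4)·1.678) / (-10) = 0.363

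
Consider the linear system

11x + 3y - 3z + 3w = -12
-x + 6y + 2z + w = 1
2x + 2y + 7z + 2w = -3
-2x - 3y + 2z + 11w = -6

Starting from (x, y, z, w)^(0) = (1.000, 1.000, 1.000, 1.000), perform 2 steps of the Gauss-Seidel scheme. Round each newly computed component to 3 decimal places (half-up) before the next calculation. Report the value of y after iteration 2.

0.252

Iteration 1:
  x = (-12 - (3)·1.000 - (-3)·1.000 - (3)·1.000) / (11) = -1.364
  y = (1 - (-1)·-1.364 - (2)·1.000 - (1)·1.000) / (6) = -0.561
  z = (-3 - (2)·-1.364 - (2)·-0.561 - (2)·1.000) / (7) = -0.164
  w = (-6 - (-2)·-1.364 - (-3)·-0.561 - (2)·-0.164) / (11) = -0.917
Iteration 2:
  x = (-12 - (3)·-0.561 - (-3)·-0.164 - (3)·-0.917) / (11) = -0.733
  y = (1 - (-1)·-0.733 - (2)·-0.164 - (1)·-0.917) / (6) = 0.252
  z = (-3 - (2)·-0.733 - (2)·0.252 - (2)·-0.917) / (7) = -0.029
  w = (-6 - (-2)·-0.733 - (-3)·0.252 - (2)·-0.029) / (11) = -0.605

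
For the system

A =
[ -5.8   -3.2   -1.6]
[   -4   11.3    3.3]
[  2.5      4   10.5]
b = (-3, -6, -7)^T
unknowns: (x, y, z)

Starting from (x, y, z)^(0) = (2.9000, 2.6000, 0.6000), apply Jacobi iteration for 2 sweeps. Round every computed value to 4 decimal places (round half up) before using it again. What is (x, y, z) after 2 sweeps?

(0.9881, -0.2287, -0.5309)

Iteration 1:
  x = (-3 - (-3.2)·2.6000 - (-1.6)·0.6000) / (-5.8) = -1.0828
  y = (-6 - (-4)·2.9000 - (3.3)·0.6000) / (11.3) = 0.3204
  z = (-7 - (2.5)·2.9000 - (4)·2.6000) / (10.5) = -2.3476
Iteration 2:
  x = (-3 - (-3.2)·0.3204 - (-1.6)·-2.3476) / (-5.8) = 0.9881
  y = (-6 - (-4)·-1.0828 - (3.3)·-2.3476) / (11.3) = -0.2287
  z = (-7 - (2.5)·-1.0828 - (4)·0.3204) / (10.5) = -0.5309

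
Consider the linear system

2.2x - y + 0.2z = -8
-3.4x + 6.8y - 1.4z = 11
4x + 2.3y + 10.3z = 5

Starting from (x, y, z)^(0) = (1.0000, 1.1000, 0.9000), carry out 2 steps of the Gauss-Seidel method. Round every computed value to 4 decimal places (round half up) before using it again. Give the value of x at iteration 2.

-3.7021

Iteration 1:
  x = (-8 - (-1)·1.1000 - (0.2)·0.9000) / (2.2) = -3.2182
  y = (11 - (-3.4)·-3.2182 - (-1.4)·0.9000) / (6.8) = 0.1938
  z = (5 - (4)·-3.2182 - (2.3)·0.1938) / (10.3) = 1.6919
Iteration 2:
  x = (-8 - (-1)·0.1938 - (0.2)·1.6919) / (2.2) = -3.7021
  y = (11 - (-3.4)·-3.7021 - (-1.4)·1.6919) / (6.8) = 0.1149
  z = (5 - (4)·-3.7021 - (2.3)·0.1149) / (10.3) = 1.8975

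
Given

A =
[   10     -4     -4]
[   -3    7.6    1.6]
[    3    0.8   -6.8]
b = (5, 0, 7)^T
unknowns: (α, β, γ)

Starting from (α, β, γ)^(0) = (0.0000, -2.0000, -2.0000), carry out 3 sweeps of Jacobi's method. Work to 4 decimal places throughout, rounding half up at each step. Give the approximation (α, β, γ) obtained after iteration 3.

(-0.1533, 0.3726, -0.9774)

Iteration 1:
  α = (5 - (-4)·-2.0000 - (-4)·-2.0000) / (10) = -1.1000
  β = (0 - (-3)·0.0000 - (1.6)·-2.0000) / (7.6) = 0.4211
  γ = (7 - (3)·0.0000 - (0.8)·-2.0000) / (-6.8) = -1.2647
Iteration 2:
  α = (5 - (-4)·0.4211 - (-4)·-1.2647) / (10) = 0.1626
  β = (0 - (-3)·-1.1000 - (1.6)·-1.2647) / (7.6) = -0.1680
  γ = (7 - (3)·-1.1000 - (0.8)·0.4211) / (-6.8) = -1.4652
Iteration 3:
  α = (5 - (-4)·-0.1680 - (-4)·-1.4652) / (10) = -0.1533
  β = (0 - (-3)·0.1626 - (1.6)·-1.4652) / (7.6) = 0.3726
  γ = (7 - (3)·0.1626 - (0.8)·-0.1680) / (-6.8) = -0.9774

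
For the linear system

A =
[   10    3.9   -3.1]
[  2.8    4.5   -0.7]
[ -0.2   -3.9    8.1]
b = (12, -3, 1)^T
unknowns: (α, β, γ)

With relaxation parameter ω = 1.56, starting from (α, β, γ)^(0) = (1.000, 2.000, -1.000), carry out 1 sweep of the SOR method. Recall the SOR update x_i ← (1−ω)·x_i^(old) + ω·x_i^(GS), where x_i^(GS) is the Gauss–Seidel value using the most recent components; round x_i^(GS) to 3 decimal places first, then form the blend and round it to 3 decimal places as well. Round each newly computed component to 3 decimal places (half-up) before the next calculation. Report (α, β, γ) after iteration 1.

Iteration 1:
  α: GS value = (12 - (3.9)·2.000 - (-3.1)·-1.000) / (10) = 0.110;  α ← (1−ω)·1.000 + ω·0.110 = -0.388
  β: GS value = (-3 - (2.8)·-0.388 - (-0.7)·-1.000) / (4.5) = -0.581;  β ← (1−ω)·2.000 + ω·-0.581 = -2.026
  γ: GS value = (1 - (-0.2)·-0.388 - (-3.9)·-2.026) / (8.1) = -0.862;  γ ← (1−ω)·-1.000 + ω·-0.862 = -0.785

(-0.388, -2.026, -0.785)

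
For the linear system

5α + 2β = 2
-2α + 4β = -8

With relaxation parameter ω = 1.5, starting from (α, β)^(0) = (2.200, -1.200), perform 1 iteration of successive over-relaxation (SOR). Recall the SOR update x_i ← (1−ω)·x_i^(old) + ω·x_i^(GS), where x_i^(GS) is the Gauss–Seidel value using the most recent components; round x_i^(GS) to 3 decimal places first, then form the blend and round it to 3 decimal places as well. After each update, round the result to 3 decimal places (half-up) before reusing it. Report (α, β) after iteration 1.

(0.220, -2.235)

Iteration 1:
  α: GS value = (2 - (2)·-1.200) / (5) = 0.880;  α ← (1−ω)·2.200 + ω·0.880 = 0.220
  β: GS value = (-8 - (-2)·0.220) / (4) = -1.890;  β ← (1−ω)·-1.200 + ω·-1.890 = -2.235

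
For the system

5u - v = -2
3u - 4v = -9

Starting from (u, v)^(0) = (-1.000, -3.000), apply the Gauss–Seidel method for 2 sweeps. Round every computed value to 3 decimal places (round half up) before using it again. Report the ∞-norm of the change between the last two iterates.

Iteration 1:
  u = (-2 - (-1)·-3.000) / (5) = -1.000
  v = (-9 - (3)·-1.000) / (-4) = 1.500
Iteration 2:
  u = (-2 - (-1)·1.500) / (5) = -0.100
  v = (-9 - (3)·-0.100) / (-4) = 2.175
Change: (0.900, 0.675) → max |·| = 0.900

0.900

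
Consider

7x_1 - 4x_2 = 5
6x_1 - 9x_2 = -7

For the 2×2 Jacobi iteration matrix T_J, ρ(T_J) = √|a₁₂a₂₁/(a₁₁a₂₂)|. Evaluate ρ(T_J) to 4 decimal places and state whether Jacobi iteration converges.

0.6172

a₁₂a₂₁/(a₁₁a₂₂) = (-4)·(6) / ((7)·(-9)) = 0.380952
ρ = √|0.380952| = √0.380952 = 0.6172
ρ < 1, so Jacobi converges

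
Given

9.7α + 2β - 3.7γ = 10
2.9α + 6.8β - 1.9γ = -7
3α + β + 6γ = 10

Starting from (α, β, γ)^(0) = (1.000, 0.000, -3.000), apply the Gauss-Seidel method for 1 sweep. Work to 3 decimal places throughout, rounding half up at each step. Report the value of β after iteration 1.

-1.819

Iteration 1:
  α = (10 - (2)·0.000 - (-3.7)·-3.000) / (9.7) = -0.113
  β = (-7 - (2.9)·-0.113 - (-1.9)·-3.000) / (6.8) = -1.819
  γ = (10 - (3)·-0.113 - (1)·-1.819) / (6) = 2.026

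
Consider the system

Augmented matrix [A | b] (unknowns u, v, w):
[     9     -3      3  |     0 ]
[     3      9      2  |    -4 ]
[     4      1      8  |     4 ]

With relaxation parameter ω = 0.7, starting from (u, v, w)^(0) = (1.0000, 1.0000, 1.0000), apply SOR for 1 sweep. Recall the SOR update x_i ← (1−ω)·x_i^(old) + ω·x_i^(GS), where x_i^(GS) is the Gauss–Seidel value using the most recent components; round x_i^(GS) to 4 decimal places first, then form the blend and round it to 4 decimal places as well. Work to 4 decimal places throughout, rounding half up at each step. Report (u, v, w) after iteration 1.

(0.3000, -0.2367, 0.5657)

Iteration 1:
  u: GS value = (0 - (-3)·1.0000 - (3)·1.0000) / (9) = 0.0000;  u ← (1−ω)·1.0000 + ω·0.0000 = 0.3000
  v: GS value = (-4 - (3)·0.3000 - (2)·1.0000) / (9) = -0.7667;  v ← (1−ω)·1.0000 + ω·-0.7667 = -0.2367
  w: GS value = (4 - (4)·0.3000 - (1)·-0.2367) / (8) = 0.3796;  w ← (1−ω)·1.0000 + ω·0.3796 = 0.5657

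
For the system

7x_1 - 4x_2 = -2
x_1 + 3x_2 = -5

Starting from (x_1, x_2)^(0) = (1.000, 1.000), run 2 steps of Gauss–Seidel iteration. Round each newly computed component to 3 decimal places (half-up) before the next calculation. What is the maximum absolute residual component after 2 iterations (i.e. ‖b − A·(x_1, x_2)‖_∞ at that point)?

2.107

Iteration 1:
  x_1 = (-2 - (-4)·1.000) / (7) = 0.286
  x_2 = (-5 - (1)·0.286) / (3) = -1.762
Iteration 2:
  x_1 = (-2 - (-4)·-1.762) / (7) = -1.293
  x_2 = (-5 - (1)·-1.293) / (3) = -1.236
Residual b − A·x = (2.107, 0.001); ∞-norm = 2.107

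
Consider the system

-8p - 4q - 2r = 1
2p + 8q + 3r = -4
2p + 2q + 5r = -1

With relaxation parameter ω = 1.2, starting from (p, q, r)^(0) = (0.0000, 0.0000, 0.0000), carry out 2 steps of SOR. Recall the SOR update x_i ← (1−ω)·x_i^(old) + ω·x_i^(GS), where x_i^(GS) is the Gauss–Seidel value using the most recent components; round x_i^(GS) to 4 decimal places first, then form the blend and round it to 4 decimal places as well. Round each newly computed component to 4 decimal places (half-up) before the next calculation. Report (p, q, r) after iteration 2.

(0.1835, -0.5884, -0.0653)

Iteration 1:
  p: GS value = (1 - (-4)·0.0000 - (-2)·0.0000) / (-8) = -0.1250;  p ← (1−ω)·0.0000 + ω·-0.1250 = -0.1500
  q: GS value = (-4 - (2)·-0.1500 - (3)·0.0000) / (8) = -0.4625;  q ← (1−ω)·0.0000 + ω·-0.4625 = -0.5550
  r: GS value = (-1 - (2)·-0.1500 - (2)·-0.5550) / (5) = 0.0820;  r ← (1−ω)·0.0000 + ω·0.0820 = 0.0984
Iteration 2:
  p: GS value = (1 - (-4)·-0.5550 - (-2)·0.0984) / (-8) = 0.1279;  p ← (1−ω)·-0.1500 + ω·0.1279 = 0.1835
  q: GS value = (-4 - (2)·0.1835 - (3)·0.0984) / (8) = -0.5828;  q ← (1−ω)·-0.5550 + ω·-0.5828 = -0.5884
  r: GS value = (-1 - (2)·0.1835 - (2)·-0.5884) / (5) = -0.0380;  r ← (1−ω)·0.0984 + ω·-0.0380 = -0.0653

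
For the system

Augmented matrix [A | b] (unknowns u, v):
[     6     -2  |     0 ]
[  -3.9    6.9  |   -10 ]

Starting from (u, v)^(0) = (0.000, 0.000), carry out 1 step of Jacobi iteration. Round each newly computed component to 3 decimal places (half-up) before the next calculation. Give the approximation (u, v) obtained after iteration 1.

Iteration 1:
  u = (0 - (-2)·0.000) / (6) = 0.000
  v = (-10 - (-3.9)·0.000) / (6.9) = -1.449

(0.000, -1.449)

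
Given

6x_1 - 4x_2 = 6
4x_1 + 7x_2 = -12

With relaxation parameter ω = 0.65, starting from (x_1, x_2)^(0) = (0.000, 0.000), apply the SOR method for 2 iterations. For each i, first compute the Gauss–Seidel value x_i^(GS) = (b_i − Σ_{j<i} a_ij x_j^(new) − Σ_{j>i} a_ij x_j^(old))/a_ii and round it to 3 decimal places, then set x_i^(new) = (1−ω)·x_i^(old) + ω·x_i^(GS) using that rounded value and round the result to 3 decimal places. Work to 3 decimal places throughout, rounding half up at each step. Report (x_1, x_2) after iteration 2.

Iteration 1:
  x_1: GS value = (6 - (-4)·0.000) / (6) = 1.000;  x_1 ← (1−ω)·0.000 + ω·1.000 = 0.650
  x_2: GS value = (-12 - (4)·0.650) / (7) = -2.086;  x_2 ← (1−ω)·0.000 + ω·-2.086 = -1.356
Iteration 2:
  x_1: GS value = (6 - (-4)·-1.356) / (6) = 0.096;  x_1 ← (1−ω)·0.650 + ω·0.096 = 0.290
  x_2: GS value = (-12 - (4)·0.290) / (7) = -1.880;  x_2 ← (1−ω)·-1.356 + ω·-1.880 = -1.697

(0.290, -1.697)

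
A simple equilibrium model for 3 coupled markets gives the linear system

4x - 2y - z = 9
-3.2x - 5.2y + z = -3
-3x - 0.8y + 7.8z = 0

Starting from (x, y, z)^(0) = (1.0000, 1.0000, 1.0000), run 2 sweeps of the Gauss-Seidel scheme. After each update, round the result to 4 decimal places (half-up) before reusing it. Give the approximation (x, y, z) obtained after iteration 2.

(1.9724, -0.4362, 0.7139)

Iteration 1:
  x = (9 - (-2)·1.0000 - (-1)·1.0000) / (4) = 3.0000
  y = (-3 - (-3.2)·3.0000 - (1)·1.0000) / (-5.2) = -1.0769
  z = (0 - (-3)·3.0000 - (-0.8)·-1.0769) / (7.8) = 1.0434
Iteration 2:
  x = (9 - (-2)·-1.0769 - (-1)·1.0434) / (4) = 1.9724
  y = (-3 - (-3.2)·1.9724 - (1)·1.0434) / (-5.2) = -0.4362
  z = (0 - (-3)·1.9724 - (-0.8)·-0.4362) / (7.8) = 0.7139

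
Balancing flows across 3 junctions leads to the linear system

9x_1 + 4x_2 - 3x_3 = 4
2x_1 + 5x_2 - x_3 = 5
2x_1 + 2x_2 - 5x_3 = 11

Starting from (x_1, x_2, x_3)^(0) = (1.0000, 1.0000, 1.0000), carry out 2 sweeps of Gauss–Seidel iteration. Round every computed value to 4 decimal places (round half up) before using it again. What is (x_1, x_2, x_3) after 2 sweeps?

(-0.5763, 0.9025, -2.0695)

Iteration 1:
  x_1 = (4 - (4)·1.0000 - (-3)·1.0000) / (9) = 0.3333
  x_2 = (5 - (2)·0.3333 - (-1)·1.0000) / (5) = 1.0667
  x_3 = (11 - (2)·0.3333 - (2)·1.0667) / (-5) = -1.6400
Iteration 2:
  x_1 = (4 - (4)·1.0667 - (-3)·-1.6400) / (9) = -0.5763
  x_2 = (5 - (2)·-0.5763 - (-1)·-1.6400) / (5) = 0.9025
  x_3 = (11 - (2)·-0.5763 - (2)·0.9025) / (-5) = -2.0695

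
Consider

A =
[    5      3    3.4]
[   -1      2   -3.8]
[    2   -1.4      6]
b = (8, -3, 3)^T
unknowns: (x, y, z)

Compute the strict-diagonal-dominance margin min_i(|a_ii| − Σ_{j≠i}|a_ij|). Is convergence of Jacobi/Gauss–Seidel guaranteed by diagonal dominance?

row 1: |5| − (3+3.4) = -1.4
row 2: |2| − (1+3.8) = -2.8
row 3: |6| − (2+1.4) = 2.6
minimum over rows = -2.8 → not strictly diagonally dominant

-2.8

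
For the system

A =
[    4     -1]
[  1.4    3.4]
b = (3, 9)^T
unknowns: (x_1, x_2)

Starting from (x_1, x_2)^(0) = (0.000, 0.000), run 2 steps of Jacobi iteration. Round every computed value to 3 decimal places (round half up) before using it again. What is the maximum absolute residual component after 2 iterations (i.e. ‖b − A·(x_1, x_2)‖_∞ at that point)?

Iteration 1:
  x_1 = (3 - (-1)·0.000) / (4) = 0.750
  x_2 = (9 - (1.4)·0.000) / (3.4) = 2.647
Iteration 2:
  x_1 = (3 - (-1)·2.647) / (4) = 1.412
  x_2 = (9 - (1.4)·0.750) / (3.4) = 2.338
Residual b − A·x = (-0.310, -0.926); ∞-norm = 0.926

0.926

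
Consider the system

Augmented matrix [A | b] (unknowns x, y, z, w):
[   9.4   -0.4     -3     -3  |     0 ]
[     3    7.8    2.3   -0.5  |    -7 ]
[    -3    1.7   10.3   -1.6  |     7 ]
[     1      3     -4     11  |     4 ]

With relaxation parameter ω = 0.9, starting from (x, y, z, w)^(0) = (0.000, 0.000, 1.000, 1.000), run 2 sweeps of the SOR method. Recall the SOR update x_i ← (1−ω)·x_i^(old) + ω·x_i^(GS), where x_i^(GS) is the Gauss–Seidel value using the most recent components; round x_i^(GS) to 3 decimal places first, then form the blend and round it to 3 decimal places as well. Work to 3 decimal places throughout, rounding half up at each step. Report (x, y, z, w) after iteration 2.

Iteration 1:
  x: GS value = (0 - (-0.4)·0.000 - (-3)·1.000 - (-3)·1.000) / (9.4) = 0.638;  x ← (1−ω)·0.000 + ω·0.638 = 0.574
  y: GS value = (-7 - (3)·0.574 - (2.3)·1.000 - (-0.5)·1.000) / (7.8) = -1.349;  y ← (1−ω)·0.000 + ω·-1.349 = -1.214
  z: GS value = (7 - (-3)·0.574 - (1.7)·-1.214 - (-1.6)·1.000) / (10.3) = 1.203;  z ← (1−ω)·1.000 + ω·1.203 = 1.183
  w: GS value = (4 - (1)·0.574 - (3)·-1.214 - (-4)·1.183) / (11) = 1.073;  w ← (1−ω)·1.000 + ω·1.073 = 1.066
Iteration 2:
  x: GS value = (0 - (-0.4)·-1.214 - (-3)·1.183 - (-3)·1.066) / (9.4) = 0.666;  x ← (1−ω)·0.574 + ω·0.666 = 0.657
  y: GS value = (-7 - (3)·0.657 - (2.3)·1.183 - (-0.5)·1.066) / (7.8) = -1.431;  y ← (1−ω)·-1.214 + ω·-1.431 = -1.409
  z: GS value = (7 - (-3)·0.657 - (1.7)·-1.409 - (-1.6)·1.066) / (10.3) = 1.269;  z ← (1−ω)·1.183 + ω·1.269 = 1.260
  w: GS value = (4 - (1)·0.657 - (3)·-1.409 - (-4)·1.260) / (11) = 1.146;  w ← (1−ω)·1.066 + ω·1.146 = 1.138

(0.657, -1.409, 1.260, 1.138)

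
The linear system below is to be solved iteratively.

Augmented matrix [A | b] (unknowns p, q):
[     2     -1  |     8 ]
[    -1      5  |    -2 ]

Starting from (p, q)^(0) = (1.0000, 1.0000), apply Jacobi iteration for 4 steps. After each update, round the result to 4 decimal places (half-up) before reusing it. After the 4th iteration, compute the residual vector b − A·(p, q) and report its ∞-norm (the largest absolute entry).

0.0700

Iteration 1:
  p = (8 - (-1)·1.0000) / (2) = 4.5000
  q = (-2 - (-1)·1.0000) / (5) = -0.2000
Iteration 2:
  p = (8 - (-1)·-0.2000) / (2) = 3.9000
  q = (-2 - (-1)·4.5000) / (5) = 0.5000
Iteration 3:
  p = (8 - (-1)·0.5000) / (2) = 4.2500
  q = (-2 - (-1)·3.9000) / (5) = 0.3800
Iteration 4:
  p = (8 - (-1)·0.3800) / (2) = 4.1900
  q = (-2 - (-1)·4.2500) / (5) = 0.4500
Residual b − A·x = (0.0700, -0.0600); ∞-norm = 0.0700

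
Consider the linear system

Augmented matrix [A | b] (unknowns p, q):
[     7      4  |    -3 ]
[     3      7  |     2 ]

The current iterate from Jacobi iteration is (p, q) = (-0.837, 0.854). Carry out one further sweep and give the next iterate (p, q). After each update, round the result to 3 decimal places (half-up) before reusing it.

One sweep:
  p = (-3 - (4)·0.854) / (7) = -0.917
  q = (2 - (3)·-0.837) / (7) = 0.644

(-0.917, 0.644)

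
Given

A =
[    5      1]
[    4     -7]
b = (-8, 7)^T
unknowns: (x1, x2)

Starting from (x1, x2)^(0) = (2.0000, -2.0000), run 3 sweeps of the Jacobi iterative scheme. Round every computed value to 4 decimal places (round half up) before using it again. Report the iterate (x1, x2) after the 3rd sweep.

(-1.2629, -1.9306)

Iteration 1:
  x1 = (-8 - (1)·-2.0000) / (5) = -1.2000
  x2 = (7 - (4)·2.0000) / (-7) = 0.1429
Iteration 2:
  x1 = (-8 - (1)·0.1429) / (5) = -1.6286
  x2 = (7 - (4)·-1.2000) / (-7) = -1.6857
Iteration 3:
  x1 = (-8 - (1)·-1.6857) / (5) = -1.2629
  x2 = (7 - (4)·-1.6286) / (-7) = -1.9306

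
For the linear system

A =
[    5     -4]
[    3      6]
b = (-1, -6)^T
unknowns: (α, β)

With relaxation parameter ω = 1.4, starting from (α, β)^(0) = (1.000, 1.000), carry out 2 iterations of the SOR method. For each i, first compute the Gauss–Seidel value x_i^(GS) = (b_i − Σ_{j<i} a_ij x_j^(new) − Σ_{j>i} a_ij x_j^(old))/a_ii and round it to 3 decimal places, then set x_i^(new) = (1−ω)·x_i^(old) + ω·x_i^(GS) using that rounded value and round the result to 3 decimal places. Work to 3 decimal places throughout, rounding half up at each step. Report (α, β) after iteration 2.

(-2.816, 1.414)

Iteration 1:
  α: GS value = (-1 - (-4)·1.000) / (5) = 0.600;  α ← (1−ω)·1.000 + ω·0.600 = 0.440
  β: GS value = (-6 - (3)·0.440) / (6) = -1.220;  β ← (1−ω)·1.000 + ω·-1.220 = -2.108
Iteration 2:
  α: GS value = (-1 - (-4)·-2.108) / (5) = -1.886;  α ← (1−ω)·0.440 + ω·-1.886 = -2.816
  β: GS value = (-6 - (3)·-2.816) / (6) = 0.408;  β ← (1−ω)·-2.108 + ω·0.408 = 1.414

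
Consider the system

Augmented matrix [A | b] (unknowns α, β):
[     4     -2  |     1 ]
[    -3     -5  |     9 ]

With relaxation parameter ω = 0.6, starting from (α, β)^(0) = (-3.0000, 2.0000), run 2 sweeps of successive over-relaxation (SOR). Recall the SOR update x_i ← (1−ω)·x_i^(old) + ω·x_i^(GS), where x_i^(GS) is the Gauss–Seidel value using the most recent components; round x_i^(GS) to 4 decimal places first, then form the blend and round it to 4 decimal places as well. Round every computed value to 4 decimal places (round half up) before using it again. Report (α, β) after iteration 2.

Iteration 1:
  α: GS value = (1 - (-2)·2.0000) / (4) = 1.2500;  α ← (1−ω)·-3.0000 + ω·1.2500 = -0.4500
  β: GS value = (9 - (-3)·-0.4500) / (-5) = -1.5300;  β ← (1−ω)·2.0000 + ω·-1.5300 = -0.1180
Iteration 2:
  α: GS value = (1 - (-2)·-0.1180) / (4) = 0.1910;  α ← (1−ω)·-0.4500 + ω·0.1910 = -0.0654
  β: GS value = (9 - (-3)·-0.0654) / (-5) = -1.7608;  β ← (1−ω)·-0.1180 + ω·-1.7608 = -1.1037

(-0.0654, -1.1037)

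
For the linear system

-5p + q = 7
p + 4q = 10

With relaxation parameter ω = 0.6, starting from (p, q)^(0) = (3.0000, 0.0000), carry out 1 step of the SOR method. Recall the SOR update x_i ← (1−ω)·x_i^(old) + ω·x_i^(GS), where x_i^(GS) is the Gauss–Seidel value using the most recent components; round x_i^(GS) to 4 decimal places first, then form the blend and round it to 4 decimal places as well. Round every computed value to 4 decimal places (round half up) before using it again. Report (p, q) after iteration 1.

Iteration 1:
  p: GS value = (7 - (1)·0.0000) / (-5) = -1.4000;  p ← (1−ω)·3.0000 + ω·-1.4000 = 0.3600
  q: GS value = (10 - (1)·0.3600) / (4) = 2.4100;  q ← (1−ω)·0.0000 + ω·2.4100 = 1.4460

(0.3600, 1.4460)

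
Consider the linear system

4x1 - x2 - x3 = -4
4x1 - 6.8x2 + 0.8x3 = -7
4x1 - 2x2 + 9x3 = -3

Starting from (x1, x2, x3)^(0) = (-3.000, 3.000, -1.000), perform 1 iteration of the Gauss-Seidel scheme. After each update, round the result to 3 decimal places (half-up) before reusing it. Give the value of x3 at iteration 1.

Iteration 1:
  x1 = (-4 - (-1)·3.000 - (-1)·-1.000) / (4) = -0.500
  x2 = (-7 - (4)·-0.500 - (0.8)·-1.000) / (-6.8) = 0.618
  x3 = (-3 - (4)·-0.500 - (-2)·0.618) / (9) = 0.026

0.026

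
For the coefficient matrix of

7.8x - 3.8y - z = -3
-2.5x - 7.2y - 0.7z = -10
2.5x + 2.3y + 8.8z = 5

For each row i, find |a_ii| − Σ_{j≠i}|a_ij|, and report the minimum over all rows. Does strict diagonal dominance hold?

row 1: |7.8| − (3.8+1) = 3
row 2: |-7.2| − (2.5+0.7) = 4
row 3: |8.8| − (2.5+2.3) = 4
minimum over rows = 3 → strictly diagonally dominant (convergence guaranteed)

3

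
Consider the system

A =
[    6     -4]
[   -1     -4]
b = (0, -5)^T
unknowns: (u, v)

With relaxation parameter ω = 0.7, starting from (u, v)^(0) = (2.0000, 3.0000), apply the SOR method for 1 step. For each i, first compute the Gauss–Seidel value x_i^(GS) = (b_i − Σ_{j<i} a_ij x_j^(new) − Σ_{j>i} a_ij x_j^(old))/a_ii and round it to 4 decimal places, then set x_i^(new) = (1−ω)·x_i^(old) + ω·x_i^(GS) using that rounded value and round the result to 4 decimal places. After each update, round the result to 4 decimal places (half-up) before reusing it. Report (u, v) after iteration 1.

Iteration 1:
  u: GS value = (0 - (-4)·3.0000) / (6) = 2.0000;  u ← (1−ω)·2.0000 + ω·2.0000 = 2.0000
  v: GS value = (-5 - (-1)·2.0000) / (-4) = 0.7500;  v ← (1−ω)·3.0000 + ω·0.7500 = 1.4250

(2.0000, 1.4250)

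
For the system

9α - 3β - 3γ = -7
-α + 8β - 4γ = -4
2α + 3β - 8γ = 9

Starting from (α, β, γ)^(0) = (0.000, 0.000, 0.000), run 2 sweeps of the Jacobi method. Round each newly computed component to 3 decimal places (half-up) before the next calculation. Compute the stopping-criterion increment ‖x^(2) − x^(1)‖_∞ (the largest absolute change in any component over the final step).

Iteration 1:
  α = (-7 - (-3)·0.000 - (-3)·0.000) / (9) = -0.778
  β = (-4 - (-1)·0.000 - (-4)·0.000) / (8) = -0.500
  γ = (9 - (2)·0.000 - (3)·0.000) / (-8) = -1.125
Iteration 2:
  α = (-7 - (-3)·-0.500 - (-3)·-1.125) / (9) = -1.319
  β = (-4 - (-1)·-0.778 - (-4)·-1.125) / (8) = -1.160
  γ = (9 - (2)·-0.778 - (3)·-0.500) / (-8) = -1.507
Change: (-0.541, -0.660, -0.382) → max |·| = 0.660

0.660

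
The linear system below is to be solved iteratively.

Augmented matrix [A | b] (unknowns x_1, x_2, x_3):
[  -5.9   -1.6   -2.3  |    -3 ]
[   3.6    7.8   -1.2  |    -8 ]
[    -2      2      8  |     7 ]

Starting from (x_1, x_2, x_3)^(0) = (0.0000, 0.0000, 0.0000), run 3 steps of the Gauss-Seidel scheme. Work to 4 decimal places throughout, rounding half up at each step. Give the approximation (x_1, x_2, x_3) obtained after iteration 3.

Iteration 1:
  x_1 = (-3 - (-1.6)·0.0000 - (-2.3)·0.0000) / (-5.9) = 0.5085
  x_2 = (-8 - (3.6)·0.5085 - (-1.2)·0.0000) / (7.8) = -1.2603
  x_3 = (7 - (-2)·0.5085 - (2)·-1.2603) / (8) = 1.3172
Iteration 2:
  x_1 = (-3 - (-1.6)·-1.2603 - (-2.3)·1.3172) / (-5.9) = 0.3368
  x_2 = (-8 - (3.6)·0.3368 - (-1.2)·1.3172) / (7.8) = -0.9784
  x_3 = (7 - (-2)·0.3368 - (2)·-0.9784) / (8) = 1.2038
Iteration 3:
  x_1 = (-3 - (-1.6)·-0.9784 - (-2.3)·1.2038) / (-5.9) = 0.3045
  x_2 = (-8 - (3.6)·0.3045 - (-1.2)·1.2038) / (7.8) = -0.9810
  x_3 = (7 - (-2)·0.3045 - (2)·-0.9810) / (8) = 1.1964

(0.3045, -0.9810, 1.1964)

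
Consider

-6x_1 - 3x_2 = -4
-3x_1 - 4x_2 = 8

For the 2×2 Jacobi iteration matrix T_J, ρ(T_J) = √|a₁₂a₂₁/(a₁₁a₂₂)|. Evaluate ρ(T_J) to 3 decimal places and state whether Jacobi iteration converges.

0.612

a₁₂a₂₁/(a₁₁a₂₂) = (-3)·(-3) / ((-6)·(-4)) = 0.375000
ρ = √|0.375000| = √0.375000 = 0.612
ρ < 1, so Jacobi converges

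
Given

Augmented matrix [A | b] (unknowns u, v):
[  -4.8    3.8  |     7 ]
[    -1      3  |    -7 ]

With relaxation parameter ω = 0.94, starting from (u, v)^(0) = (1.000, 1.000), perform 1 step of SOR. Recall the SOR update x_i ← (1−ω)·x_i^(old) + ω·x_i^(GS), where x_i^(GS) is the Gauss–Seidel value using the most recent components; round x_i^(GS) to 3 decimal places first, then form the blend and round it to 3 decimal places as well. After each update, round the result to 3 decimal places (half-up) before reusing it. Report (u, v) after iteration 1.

(-0.567, -2.311)

Iteration 1:
  u: GS value = (7 - (3.8)·1.000) / (-4.8) = -0.667;  u ← (1−ω)·1.000 + ω·-0.667 = -0.567
  v: GS value = (-7 - (-1)·-0.567) / (3) = -2.522;  v ← (1−ω)·1.000 + ω·-2.522 = -2.311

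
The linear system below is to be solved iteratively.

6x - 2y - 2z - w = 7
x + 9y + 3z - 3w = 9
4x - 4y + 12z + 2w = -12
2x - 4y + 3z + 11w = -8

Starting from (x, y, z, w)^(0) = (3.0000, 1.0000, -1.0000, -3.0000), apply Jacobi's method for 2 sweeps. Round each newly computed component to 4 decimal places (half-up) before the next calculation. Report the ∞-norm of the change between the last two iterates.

Iteration 1:
  x = (7 - (-2)·1.0000 - (-2)·-1.0000 - (-1)·-3.0000) / (6) = 0.6667
  y = (9 - (1)·3.0000 - (3)·-1.0000 - (-3)·-3.0000) / (9) = 0.0000
  z = (-12 - (4)·3.0000 - (-4)·1.0000 - (2)·-3.0000) / (12) = -1.1667
  w = (-8 - (2)·3.0000 - (-4)·1.0000 - (3)·-1.0000) / (11) = -0.6364
Iteration 2:
  x = (7 - (-2)·0.0000 - (-2)·-1.1667 - (-1)·-0.6364) / (6) = 0.6717
  y = (9 - (1)·0.6667 - (3)·-1.1667 - (-3)·-0.6364) / (9) = 1.1027
  z = (-12 - (4)·0.6667 - (-4)·0.0000 - (2)·-0.6364) / (12) = -1.1162
  w = (-8 - (2)·0.6667 - (-4)·0.0000 - (3)·-1.1667) / (11) = -0.5303
Change: (0.0050, 1.1027, 0.0505, 0.1061) → max |·| = 1.1027

1.1027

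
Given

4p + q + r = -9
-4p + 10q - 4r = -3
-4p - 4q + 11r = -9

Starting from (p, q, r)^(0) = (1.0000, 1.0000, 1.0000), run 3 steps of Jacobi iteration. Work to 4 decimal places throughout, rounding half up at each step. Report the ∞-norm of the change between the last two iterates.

0.8705

Iteration 1:
  p = (-9 - (1)·1.0000 - (1)·1.0000) / (4) = -2.7500
  q = (-3 - (-4)·1.0000 - (-4)·1.0000) / (10) = 0.5000
  r = (-9 - (-4)·1.0000 - (-4)·1.0000) / (11) = -0.0909
Iteration 2:
  p = (-9 - (1)·0.5000 - (1)·-0.0909) / (4) = -2.3523
  q = (-3 - (-4)·-2.7500 - (-4)·-0.0909) / (10) = -1.4364
  r = (-9 - (-4)·-2.7500 - (-4)·0.5000) / (11) = -1.6364
Iteration 3:
  p = (-9 - (1)·-1.4364 - (1)·-1.6364) / (4) = -1.4818
  q = (-3 - (-4)·-2.3523 - (-4)·-1.6364) / (10) = -1.8955
  r = (-9 - (-4)·-2.3523 - (-4)·-1.4364) / (11) = -2.1959
Change: (0.8705, -0.4591, -0.5595) → max |·| = 0.8705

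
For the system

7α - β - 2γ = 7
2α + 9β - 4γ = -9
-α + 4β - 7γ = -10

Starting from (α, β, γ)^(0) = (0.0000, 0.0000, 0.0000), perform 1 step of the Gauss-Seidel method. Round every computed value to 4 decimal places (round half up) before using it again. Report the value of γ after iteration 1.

0.5873

Iteration 1:
  α = (7 - (-1)·0.0000 - (-2)·0.0000) / (7) = 1.0000
  β = (-9 - (2)·1.0000 - (-4)·0.0000) / (9) = -1.2222
  γ = (-10 - (-1)·1.0000 - (4)·-1.2222) / (-7) = 0.5873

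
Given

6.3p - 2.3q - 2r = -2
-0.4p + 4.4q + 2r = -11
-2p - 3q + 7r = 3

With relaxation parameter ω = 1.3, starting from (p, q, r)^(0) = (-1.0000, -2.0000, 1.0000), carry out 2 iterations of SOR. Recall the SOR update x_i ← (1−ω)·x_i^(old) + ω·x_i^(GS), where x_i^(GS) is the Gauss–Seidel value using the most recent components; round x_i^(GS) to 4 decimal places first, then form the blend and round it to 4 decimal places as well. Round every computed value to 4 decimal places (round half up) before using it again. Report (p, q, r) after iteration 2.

Iteration 1:
  p: GS value = (-2 - (-2.3)·-2.0000 - (-2)·1.0000) / (6.3) = -0.7302;  p ← (1−ω)·-1.0000 + ω·-0.7302 = -0.6493
  q: GS value = (-11 - (-0.4)·-0.6493 - (2)·1.0000) / (4.4) = -3.0136;  q ← (1−ω)·-2.0000 + ω·-3.0136 = -3.3177
  r: GS value = (3 - (-2)·-0.6493 - (-3)·-3.3177) / (7) = -1.1788;  r ← (1−ω)·1.0000 + ω·-1.1788 = -1.8324
Iteration 2:
  p: GS value = (-2 - (-2.3)·-3.3177 - (-2)·-1.8324) / (6.3) = -2.1104;  p ← (1−ω)·-0.6493 + ω·-2.1104 = -2.5487
  q: GS value = (-11 - (-0.4)·-2.5487 - (2)·-1.8324) / (4.4) = -1.8988;  q ← (1−ω)·-3.3177 + ω·-1.8988 = -1.4731
  r: GS value = (3 - (-2)·-2.5487 - (-3)·-1.4731) / (7) = -0.9310;  r ← (1−ω)·-1.8324 + ω·-0.9310 = -0.6606

(-2.5487, -1.4731, -0.6606)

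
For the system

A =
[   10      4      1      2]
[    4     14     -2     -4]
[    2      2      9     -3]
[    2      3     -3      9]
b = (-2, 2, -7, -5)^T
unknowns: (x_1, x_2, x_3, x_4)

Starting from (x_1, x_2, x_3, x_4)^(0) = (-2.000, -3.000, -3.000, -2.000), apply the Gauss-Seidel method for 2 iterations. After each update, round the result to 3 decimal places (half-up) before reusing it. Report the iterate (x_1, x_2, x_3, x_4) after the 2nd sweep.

Iteration 1:
  x_1 = (-2 - (4)·-3.000 - (1)·-3.000 - (2)·-2.000) / (10) = 1.700
  x_2 = (2 - (4)·1.700 - (-2)·-3.000 - (-4)·-2.000) / (14) = -1.343
  x_3 = (-7 - (2)·1.700 - (2)·-1.343 - (-3)·-2.000) / (9) = -1.524
  x_4 = (-5 - (2)·1.700 - (3)·-1.343 - (-3)·-1.524) / (9) = -0.994
Iteration 2:
  x_1 = (-2 - (4)·-1.343 - (1)·-1.524 - (2)·-0.994) / (10) = 0.688
  x_2 = (2 - (4)·0.688 - (-2)·-1.524 - (-4)·-0.994) / (14) = -0.555
  x_3 = (-7 - (2)·0.688 - (2)·-0.555 - (-3)·-0.994) / (9) = -1.139
  x_4 = (-5 - (2)·0.688 - (3)·-0.555 - (-3)·-1.139) / (9) = -0.903

(0.688, -0.555, -1.139, -0.903)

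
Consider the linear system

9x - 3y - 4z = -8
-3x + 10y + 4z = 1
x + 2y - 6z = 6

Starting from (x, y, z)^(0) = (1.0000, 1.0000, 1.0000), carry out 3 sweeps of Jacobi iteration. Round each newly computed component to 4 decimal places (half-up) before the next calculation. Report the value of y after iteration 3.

0.1741

Iteration 1:
  x = (-8 - (-3)·1.0000 - (-4)·1.0000) / (9) = -0.1111
  y = (1 - (-3)·1.0000 - (4)·1.0000) / (10) = 0.0000
  z = (6 - (1)·1.0000 - (2)·1.0000) / (-6) = -0.5000
Iteration 2:
  x = (-8 - (-3)·0.0000 - (-4)·-0.5000) / (9) = -1.1111
  y = (1 - (-3)·-0.1111 - (4)·-0.5000) / (10) = 0.2667
  z = (6 - (1)·-0.1111 - (2)·0.0000) / (-6) = -1.0185
Iteration 3:
  x = (-8 - (-3)·0.2667 - (-4)·-1.0185) / (9) = -1.2527
  y = (1 - (-3)·-1.1111 - (4)·-1.0185) / (10) = 0.1741
  z = (6 - (1)·-1.1111 - (2)·0.2667) / (-6) = -1.0963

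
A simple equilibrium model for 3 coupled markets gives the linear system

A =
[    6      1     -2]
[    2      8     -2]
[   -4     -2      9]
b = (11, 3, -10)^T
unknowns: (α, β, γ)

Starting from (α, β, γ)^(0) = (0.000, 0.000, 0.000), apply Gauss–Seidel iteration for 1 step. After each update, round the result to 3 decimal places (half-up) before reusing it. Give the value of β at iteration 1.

-0.083

Iteration 1:
  α = (11 - (1)·0.000 - (-2)·0.000) / (6) = 1.833
  β = (3 - (2)·1.833 - (-2)·0.000) / (8) = -0.083
  γ = (-10 - (-4)·1.833 - (-2)·-0.083) / (9) = -0.315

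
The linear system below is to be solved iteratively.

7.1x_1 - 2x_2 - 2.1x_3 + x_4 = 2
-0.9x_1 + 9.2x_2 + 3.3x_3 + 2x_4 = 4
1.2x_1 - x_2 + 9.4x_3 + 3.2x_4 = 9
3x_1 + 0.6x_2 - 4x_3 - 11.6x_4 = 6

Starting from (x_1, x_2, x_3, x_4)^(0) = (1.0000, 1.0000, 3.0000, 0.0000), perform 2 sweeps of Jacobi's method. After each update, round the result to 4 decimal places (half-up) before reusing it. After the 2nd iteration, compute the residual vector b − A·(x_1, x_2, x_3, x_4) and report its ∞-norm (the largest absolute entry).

2.9432

Iteration 1:
  x_1 = (2 - (-2)·1.0000 - (-2.1)·3.0000 - (1)·0.0000) / (7.1) = 1.4507
  x_2 = (4 - (-0.9)·1.0000 - (3.3)·3.0000 - (2)·0.0000) / (9.2) = -0.5435
  x_3 = (9 - (1.2)·1.0000 - (-1)·1.0000 - (3.2)·0.0000) / (9.4) = 0.9362
  x_4 = (6 - (3)·1.0000 - (0.6)·1.0000 - (-4)·3.0000) / (-11.6) = -1.2414
Iteration 2:
  x_1 = (2 - (-2)·-0.5435 - (-2.1)·0.9362 - (1)·-1.2414) / (7.1) = 0.5803
  x_2 = (4 - (-0.9)·1.4507 - (3.3)·0.9362 - (2)·-1.2414) / (9.2) = 0.5108
  x_3 = (9 - (1.2)·1.4507 - (-1)·-0.5435 - (3.2)·-1.2414) / (9.4) = 1.1370
  x_4 = (6 - (3)·1.4507 - (0.6)·-0.5435 - (-4)·0.9362) / (-11.6) = -0.4930
Residual b − A·x = (1.7822, -2.9432, -0.2958, 2.7818); ∞-norm = 2.9432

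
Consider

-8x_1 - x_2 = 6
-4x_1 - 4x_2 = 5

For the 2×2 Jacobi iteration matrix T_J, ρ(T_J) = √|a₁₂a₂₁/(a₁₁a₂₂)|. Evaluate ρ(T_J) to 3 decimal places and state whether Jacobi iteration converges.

0.354

a₁₂a₂₁/(a₁₁a₂₂) = (-1)·(-4) / ((-8)·(-4)) = 0.125000
ρ = √|0.125000| = √0.125000 = 0.354
ρ < 1, so Jacobi converges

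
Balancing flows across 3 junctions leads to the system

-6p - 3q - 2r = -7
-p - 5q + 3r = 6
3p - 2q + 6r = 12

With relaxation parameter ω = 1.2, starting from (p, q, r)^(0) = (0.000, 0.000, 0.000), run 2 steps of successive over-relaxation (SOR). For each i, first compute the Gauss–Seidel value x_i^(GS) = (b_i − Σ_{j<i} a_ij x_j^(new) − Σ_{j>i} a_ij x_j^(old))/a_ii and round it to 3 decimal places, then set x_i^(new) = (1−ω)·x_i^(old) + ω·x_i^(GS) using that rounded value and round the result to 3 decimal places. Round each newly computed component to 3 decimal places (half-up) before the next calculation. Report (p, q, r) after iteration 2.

Iteration 1:
  p: GS value = (-7 - (-3)·0.000 - (-2)·0.000) / (-6) = 1.167;  p ← (1−ω)·0.000 + ω·1.167 = 1.400
  q: GS value = (6 - (-1)·1.400 - (3)·0.000) / (-5) = -1.480;  q ← (1−ω)·0.000 + ω·-1.480 = -1.776
  r: GS value = (12 - (3)·1.400 - (-2)·-1.776) / (6) = 0.708;  r ← (1−ω)·0.000 + ω·0.708 = 0.850
Iteration 2:
  p: GS value = (-7 - (-3)·-1.776 - (-2)·0.850) / (-6) = 1.771;  p ← (1−ω)·1.400 + ω·1.771 = 1.845
  q: GS value = (6 - (-1)·1.845 - (3)·0.850) / (-5) = -1.059;  q ← (1−ω)·-1.776 + ω·-1.059 = -0.916
  r: GS value = (12 - (3)·1.845 - (-2)·-0.916) / (6) = 0.772;  r ← (1−ω)·0.850 + ω·0.772 = 0.756

(1.845, -0.916, 0.756)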